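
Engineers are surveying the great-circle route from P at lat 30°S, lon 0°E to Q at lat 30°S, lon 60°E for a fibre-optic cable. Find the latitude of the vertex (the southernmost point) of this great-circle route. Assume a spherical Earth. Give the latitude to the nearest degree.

The great circle lies in the plane with unit normal n̂ = (p₁ × p₂)/|p₁ × p₂|.
Here n̂_z ≈ +0.832; the vertex latitude is φ_max = arccos|n̂_z| ≈ 33.7°.
Check via Clairaut: cos φ_max = |cos φ₁| · sin C = cos(30.0°)·sin(106.1°) ≈ 0.832, again giving ≈ 33.7°.

≈ 34°S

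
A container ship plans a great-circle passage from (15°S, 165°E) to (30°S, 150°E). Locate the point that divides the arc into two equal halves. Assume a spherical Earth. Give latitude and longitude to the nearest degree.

Write both endpoints as unit vectors p₁, p₂ with components (cos φ cos λ, cos φ sin λ, sin φ).
The central angle between the endpoints is δ = arccos(p₁·p₂) ≈ 0.356 rad (20.4°).
Interpolate at f = 1/2 with slerp weights a = sin((1−f)δ)/sin δ ≈ 0.508, b = sin(fδ)/sin δ ≈ 0.508.
p = a·p₁ + b·p₂ ≈ (-0.855, 0.347, -0.385); φ = arcsin(p_z) ≈ -22.67°, λ = atan2(p_y, p_x) ≈ 157.91°.

≈ (23°S, 158°E)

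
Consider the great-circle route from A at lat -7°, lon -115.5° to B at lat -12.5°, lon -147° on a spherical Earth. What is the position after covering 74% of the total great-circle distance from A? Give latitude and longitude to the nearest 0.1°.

The haversine formula gives a central angle δ ≈ 0.550 rad (31.5°) between the endpoints.
Interpolate at f = 0.74 with slerp weights a = sin((1−f)δ)/sin δ ≈ 0.273, b = sin(fδ)/sin δ ≈ 0.757.
p = a·p₁ + b·p₂ ≈ (-0.737, -0.647, -0.197); φ = arcsin(p_z) ≈ -11.37°, λ = atan2(p_y, p_x) ≈ -138.71°.

≈ lat -11.4°, lon -138.7°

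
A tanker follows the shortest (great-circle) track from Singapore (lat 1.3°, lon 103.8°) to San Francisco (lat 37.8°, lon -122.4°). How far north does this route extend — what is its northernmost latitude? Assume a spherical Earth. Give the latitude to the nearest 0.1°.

The great circle lies in the plane with unit normal n̂ = (p₁ × p₂)/|p₁ × p₂|.
Here n̂_z ≈ +0.674; the vertex latitude is φ_max = arccos|n̂_z| ≈ 47.6°.

≈ 47.6°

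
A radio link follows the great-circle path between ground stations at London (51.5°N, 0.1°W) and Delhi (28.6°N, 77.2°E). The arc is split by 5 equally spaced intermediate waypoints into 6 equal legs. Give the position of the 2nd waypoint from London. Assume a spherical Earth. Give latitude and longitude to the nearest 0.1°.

≈ 50.5°N, 32.1°E

Convert each endpoint to a unit vector on the sphere (x = cos φ cos λ, y = cos φ sin λ, z = sin φ).
The central angle between the endpoints is δ = arccos(p₁·p₂) ≈ 1.053 rad (60.3°).
Interpolate at f = 2/6 with slerp weights a = sin((1−f)δ)/sin δ ≈ 0.743, b = sin(fδ)/sin δ ≈ 0.396.
p = a·p₁ + b·p₂ ≈ (0.540, 0.338, 0.771); φ = arcsin(p_z) ≈ 50.45°, λ = atan2(p_y, p_x) ≈ 32.06°.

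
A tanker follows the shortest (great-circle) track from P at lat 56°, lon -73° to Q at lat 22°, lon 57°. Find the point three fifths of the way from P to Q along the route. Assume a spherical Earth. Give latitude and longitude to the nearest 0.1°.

≈ lat 53.1°, lon 31.9°

Write both endpoints as unit vectors p₁, p₂ with components (cos φ cos λ, cos φ sin λ, sin φ).
The central angle between the endpoints is δ = arccos(p₁·p₂) ≈ 1.594 rad (91.3°).
Interpolate at f = 3/5 with slerp weights a = sin((1−f)δ)/sin δ ≈ 0.595, b = sin(fδ)/sin δ ≈ 0.817.
p = a·p₁ + b·p₂ ≈ (0.510, 0.317, 0.800); φ = arcsin(p_z) ≈ 53.09°, λ = atan2(p_y, p_x) ≈ 31.87°.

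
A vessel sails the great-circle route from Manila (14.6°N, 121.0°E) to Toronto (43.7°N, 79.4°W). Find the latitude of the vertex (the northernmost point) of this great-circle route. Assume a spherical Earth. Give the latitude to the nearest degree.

The great circle lies in the plane with unit normal n̂ = (p₁ × p₂)/|p₁ × p₂|.
Here n̂_z ≈ +0.278; the vertex latitude is φ_max = arccos|n̂_z| ≈ 73.8°.
Check via Clairaut: cos φ_max = |cos φ₁| · sin C = cos(14.6°)·sin(16.7°) ≈ 0.278, again giving ≈ 73.8°.

≈ 74°N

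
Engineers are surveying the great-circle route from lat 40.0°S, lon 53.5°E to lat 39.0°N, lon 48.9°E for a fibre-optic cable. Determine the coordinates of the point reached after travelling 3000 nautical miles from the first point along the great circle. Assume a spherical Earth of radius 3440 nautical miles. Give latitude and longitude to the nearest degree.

Write both endpoints as unit vectors p₁, p₂ with components (cos φ cos λ, cos φ sin λ, sin φ).
The central angle between the endpoints is δ = arccos(p₁·p₂) ≈ 1.381 rad (79.1°). The total great-circle distance is δ·R ≈ 1.381 × 3440 ≈ 4750 nmi, so the target fraction is f = 3000/4750 ≈ 0.632.
Interpolate at f ≈ 0.632 with slerp weights a = sin((1−f)δ)/sin δ ≈ 0.496, b = sin(fδ)/sin δ ≈ 0.780.
p = a·p₁ + b·p₂ ≈ (0.624, 0.762, 0.172); φ = arcsin(p_z) ≈ 9.90°, λ = atan2(p_y, p_x) ≈ 50.67°.

≈ lat 10°N, lon 51°E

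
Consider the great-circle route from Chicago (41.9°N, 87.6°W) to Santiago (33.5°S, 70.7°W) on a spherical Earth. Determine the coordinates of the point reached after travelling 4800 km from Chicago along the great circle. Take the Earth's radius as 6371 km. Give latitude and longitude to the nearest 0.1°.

≈ 0.3°S, 77.8°W

From cos δ = sin φ₁ sin φ₂ + cos φ₁ cos φ₂ cos Δλ, the central angle is δ ≈ 1.344 rad (77.0°). The total great-circle distance is δ·R ≈ 1.344 × 6371 ≈ 8560 km, so the target fraction is f = 4800/8560 ≈ 0.561.
Interpolate at f ≈ 0.561 with slerp weights a = sin((1−f)δ)/sin δ ≈ 0.571, b = sin(fδ)/sin δ ≈ 0.702.
p = a·p₁ + b·p₂ ≈ (0.211, -0.977, -0.006); φ = arcsin(p_z) ≈ -0.35°, λ = atan2(p_y, p_x) ≈ -77.80°.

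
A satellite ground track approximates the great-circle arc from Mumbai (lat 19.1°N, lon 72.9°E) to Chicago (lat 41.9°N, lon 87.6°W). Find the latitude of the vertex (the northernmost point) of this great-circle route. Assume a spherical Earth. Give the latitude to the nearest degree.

The great circle lies in the plane with unit normal n̂ = (p₁ × p₂)/|p₁ × p₂|.
Here n̂_z ≈ -0.262; the vertex latitude is φ_max = arccos|n̂_z| ≈ 74.8°.

≈ 75°N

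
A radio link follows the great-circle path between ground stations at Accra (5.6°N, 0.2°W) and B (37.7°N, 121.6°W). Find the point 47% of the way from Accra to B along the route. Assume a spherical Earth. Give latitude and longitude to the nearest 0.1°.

Convert each endpoint to a unit vector on the sphere (x = cos φ cos λ, y = cos φ sin λ, z = sin φ).
The central angle between the endpoints is δ = arccos(p₁·p₂) ≈ 1.929 rad (110.5°).
Interpolate at f = 0.47 with slerp weights a = sin((1−f)δ)/sin δ ≈ 0.911, b = sin(fδ)/sin δ ≈ 0.841.
p = a·p₁ + b·p₂ ≈ (0.558, -0.570, 0.603); φ = arcsin(p_z) ≈ 37.09°, λ = atan2(p_y, p_x) ≈ -45.59°.

≈ (37.1°N, 45.6°W)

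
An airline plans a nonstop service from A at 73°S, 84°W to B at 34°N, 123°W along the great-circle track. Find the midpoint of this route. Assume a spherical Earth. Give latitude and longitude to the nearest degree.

The haversine formula gives a central angle δ ≈ 1.925 rad (110.3°) between the endpoints.
Interpolate at f = 1/2 with slerp weights a = sin((1−f)δ)/sin δ ≈ 0.875, b = sin(fδ)/sin δ ≈ 0.875.
p = a·p₁ + b·p₂ ≈ (-0.368, -0.862, -0.347); φ = arcsin(p_z) ≈ -20.32°, λ = atan2(p_y, p_x) ≈ -113.12°.

≈ 20°S, 113°W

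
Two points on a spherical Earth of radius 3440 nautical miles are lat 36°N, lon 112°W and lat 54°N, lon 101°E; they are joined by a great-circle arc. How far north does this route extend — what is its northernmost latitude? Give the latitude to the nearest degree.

≈ 75°N

The great circle lies in the plane with unit normal n̂ = (p₁ × p₂)/|p₁ × p₂|.
Here n̂_z ≈ -0.260; the vertex latitude is φ_max = arccos|n̂_z| ≈ 74.9°.
Check via Clairaut: cos φ_max = |cos φ₁| · sin C = cos(36.0°)·sin(18.7°) ≈ 0.260, again giving ≈ 74.9°.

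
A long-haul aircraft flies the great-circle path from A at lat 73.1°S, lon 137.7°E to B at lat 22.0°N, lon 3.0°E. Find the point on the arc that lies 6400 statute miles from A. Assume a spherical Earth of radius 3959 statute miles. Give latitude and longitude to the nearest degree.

≈ lat 8°S, lon 10°E

Convert each endpoint to a unit vector on the sphere (x = cos φ cos λ, y = cos φ sin λ, z = sin φ).
The central angle between the endpoints is δ = arccos(p₁·p₂) ≈ 2.151 rad (123.2°). The total great-circle distance is δ·R ≈ 2.151 × 3959 ≈ 8515 mi, so the target fraction is f = 6400/8515 ≈ 0.752.
Interpolate at f ≈ 0.752 with slerp weights a = sin((1−f)δ)/sin δ ≈ 0.609, b = sin(fδ)/sin δ ≈ 1.194.
p = a·p₁ + b·p₂ ≈ (0.975, 0.177, -0.135); φ = arcsin(p_z) ≈ -7.76°, λ = atan2(p_y, p_x) ≈ 10.29°.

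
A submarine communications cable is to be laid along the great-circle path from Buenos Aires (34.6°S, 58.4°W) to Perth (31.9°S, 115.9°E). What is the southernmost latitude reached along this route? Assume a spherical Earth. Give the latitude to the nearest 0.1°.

≈ 85.7°S

The great circle lies in the plane with unit normal n̂ = (p₁ × p₂)/|p₁ × p₂|.
Here n̂_z ≈ +0.076; the vertex latitude is φ_max = arccos|n̂_z| ≈ 85.7°.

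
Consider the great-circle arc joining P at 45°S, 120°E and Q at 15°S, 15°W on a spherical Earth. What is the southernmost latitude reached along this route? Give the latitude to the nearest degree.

≈ 60°S

The great circle lies in the plane with unit normal n̂ = (p₁ × p₂)/|p₁ × p₂|.
Here n̂_z ≈ -0.506; the vertex latitude is φ_max = arccos|n̂_z| ≈ 59.6°.
Check via Clairaut: cos φ_max = |cos φ₁| · sin C = cos(45.0°)·sin(134.3°) ≈ 0.506, again giving ≈ 59.6°.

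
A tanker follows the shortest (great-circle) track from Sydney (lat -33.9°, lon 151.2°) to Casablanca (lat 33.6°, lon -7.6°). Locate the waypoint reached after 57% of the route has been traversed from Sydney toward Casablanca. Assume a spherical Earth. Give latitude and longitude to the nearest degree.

≈ lat 6°, lon 62°

Write both endpoints as unit vectors p₁, p₂ with components (cos φ cos λ, cos φ sin λ, sin φ).
The central angle between the endpoints is δ = arccos(p₁·p₂) ≈ 2.834 rad (162.4°).
Interpolate at f = 0.57 with slerp weights a = sin((1−f)δ)/sin δ ≈ 3.105, b = sin(fδ)/sin δ ≈ 3.304.
p = a·p₁ + b·p₂ ≈ (0.470, 0.877, 0.097); φ = arcsin(p_z) ≈ 5.56°, λ = atan2(p_y, p_x) ≈ 61.84°.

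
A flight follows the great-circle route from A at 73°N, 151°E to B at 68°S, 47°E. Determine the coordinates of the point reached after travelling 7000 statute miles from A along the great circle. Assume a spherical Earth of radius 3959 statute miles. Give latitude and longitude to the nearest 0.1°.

From cos δ = sin φ₁ sin φ₂ + cos φ₁ cos φ₂ cos Δλ, the central angle is δ ≈ 2.722 rad (155.9°). The total great-circle distance is δ·R ≈ 2.722 × 3959 ≈ 10776 mi, so the target fraction is f = 7000/10776 ≈ 0.650.
Interpolate at f ≈ 0.650 with slerp weights a = sin((1−f)δ)/sin δ ≈ 2.001, b = sin(fδ)/sin δ ≈ 2.406.
p = a·p₁ + b·p₂ ≈ (0.103, 0.943, -0.317); φ = arcsin(p_z) ≈ -18.49°, λ = atan2(p_y, p_x) ≈ 83.77°.

≈ 18.5°S, 83.8°E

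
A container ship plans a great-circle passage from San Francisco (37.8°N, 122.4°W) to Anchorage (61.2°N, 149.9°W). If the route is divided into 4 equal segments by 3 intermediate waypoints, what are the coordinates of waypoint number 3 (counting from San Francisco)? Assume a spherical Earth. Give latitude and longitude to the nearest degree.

Convert each endpoint to a unit vector on the sphere (x = cos φ cos λ, y = cos φ sin λ, z = sin φ).
The central angle between the endpoints is δ = arccos(p₁·p₂) ≈ 0.506 rad (29.0°).
Interpolate at f = 3/4 with slerp weights a = sin((1−f)δ)/sin δ ≈ 0.260, b = sin(fδ)/sin δ ≈ 0.764.
p = a·p₁ + b·p₂ ≈ (-0.429, -0.358, 0.829); φ = arcsin(p_z) ≈ 56.03°, λ = atan2(p_y, p_x) ≈ -140.11°.

≈ (56°N, 140°W)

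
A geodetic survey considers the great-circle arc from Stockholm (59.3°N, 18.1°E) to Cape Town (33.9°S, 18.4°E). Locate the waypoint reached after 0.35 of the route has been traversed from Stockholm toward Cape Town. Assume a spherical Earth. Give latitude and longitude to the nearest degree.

≈ 27°N, 18°E

Write both endpoints as unit vectors p₁, p₂ with components (cos φ cos λ, cos φ sin λ, sin φ).
The central angle between the endpoints is δ = arccos(p₁·p₂) ≈ 1.627 rad (93.2°).
Interpolate at f = 0.35 with slerp weights a = sin((1−f)δ)/sin δ ≈ 0.872, b = sin(fδ)/sin δ ≈ 0.540.
p = a·p₁ + b·p₂ ≈ (0.849, 0.280, 0.449); φ = arcsin(p_z) ≈ 26.68°, λ = atan2(p_y, p_x) ≈ 18.25°.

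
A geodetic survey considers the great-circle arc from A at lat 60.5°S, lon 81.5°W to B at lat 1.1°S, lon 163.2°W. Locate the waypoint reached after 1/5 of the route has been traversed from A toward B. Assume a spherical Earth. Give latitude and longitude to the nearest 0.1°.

≈ lat 54.6°S, lon 111.6°W

The haversine formula gives a central angle δ ≈ 1.483 rad (85.0°) between the endpoints.
Interpolate at f = 1/5 with slerp weights a = sin((1−f)δ)/sin δ ≈ 0.931, b = sin(fδ)/sin δ ≈ 0.293.
p = a·p₁ + b·p₂ ≈ (-0.213, -0.538, -0.816); φ = arcsin(p_z) ≈ -54.64°, λ = atan2(p_y, p_x) ≈ -111.61°.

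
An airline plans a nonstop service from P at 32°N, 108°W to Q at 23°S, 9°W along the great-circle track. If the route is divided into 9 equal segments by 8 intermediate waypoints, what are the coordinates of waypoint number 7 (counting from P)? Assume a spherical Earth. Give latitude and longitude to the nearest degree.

≈ 10°S, 31°W

Write both endpoints as unit vectors p₁, p₂ with components (cos φ cos λ, cos φ sin λ, sin φ).
The central angle between the endpoints is δ = arccos(p₁·p₂) ≈ 1.906 rad (109.2°).
Interpolate at f = 7/9 with slerp weights a = sin((1−f)δ)/sin δ ≈ 0.435, b = sin(fδ)/sin δ ≈ 1.055.
p = a·p₁ + b·p₂ ≈ (0.845, -0.503, -0.182); φ = arcsin(p_z) ≈ -10.46°, λ = atan2(p_y, p_x) ≈ -30.76°.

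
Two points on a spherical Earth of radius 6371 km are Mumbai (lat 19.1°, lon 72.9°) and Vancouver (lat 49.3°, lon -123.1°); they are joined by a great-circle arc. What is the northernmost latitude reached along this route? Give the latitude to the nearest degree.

≈ 80°

The great circle lies in the plane with unit normal n̂ = (p₁ × p₂)/|p₁ × p₂|.
Here n̂_z ≈ +0.181; the vertex latitude is φ_max = arccos|n̂_z| ≈ 79.6°.
Check via Clairaut: cos φ_max = |cos φ₁| · sin C = cos(19.1°)·sin(11.0°) ≈ 0.181, again giving ≈ 79.6°.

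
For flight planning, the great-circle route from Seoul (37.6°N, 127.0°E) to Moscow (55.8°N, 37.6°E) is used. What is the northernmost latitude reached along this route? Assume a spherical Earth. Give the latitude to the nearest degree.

≈ 59°N

The great circle lies in the plane with unit normal n̂ = (p₁ × p₂)/|p₁ × p₂|.
Here n̂_z ≈ -0.517; the vertex latitude is φ_max = arccos|n̂_z| ≈ 58.8°.
Check via Clairaut: cos φ_max = |cos φ₁| · sin C = cos(37.6°)·sin(40.8°) ≈ 0.517, again giving ≈ 58.8°.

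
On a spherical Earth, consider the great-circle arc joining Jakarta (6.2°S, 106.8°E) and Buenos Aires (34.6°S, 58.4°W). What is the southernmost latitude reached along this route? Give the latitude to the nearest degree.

≈ 72°S

The great circle lies in the plane with unit normal n̂ = (p₁ × p₂)/|p₁ × p₂|.
Here n̂_z ≈ -0.306; the vertex latitude is φ_max = arccos|n̂_z| ≈ 72.2°.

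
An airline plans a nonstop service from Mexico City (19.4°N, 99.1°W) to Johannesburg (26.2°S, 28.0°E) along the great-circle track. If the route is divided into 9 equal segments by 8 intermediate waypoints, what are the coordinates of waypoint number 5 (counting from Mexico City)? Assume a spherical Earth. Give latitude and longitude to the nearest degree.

Convert each endpoint to a unit vector on the sphere (x = cos φ cos λ, y = cos φ sin λ, z = sin φ).
The central angle between the endpoints is δ = arccos(p₁·p₂) ≈ 2.288 rad (131.1°).
Interpolate at f = 5/9 with slerp weights a = sin((1−f)δ)/sin δ ≈ 1.128, b = sin(fδ)/sin δ ≈ 1.268.
p = a·p₁ + b·p₂ ≈ (0.836, -0.517, -0.185); φ = arcsin(p_z) ≈ -10.65°, λ = atan2(p_y, p_x) ≈ -31.73°.

≈ 11°S, 32°W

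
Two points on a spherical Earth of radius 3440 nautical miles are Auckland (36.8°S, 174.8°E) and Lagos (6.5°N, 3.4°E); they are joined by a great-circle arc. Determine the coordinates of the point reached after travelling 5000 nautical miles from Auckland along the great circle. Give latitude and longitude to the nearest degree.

≈ (56°S, 26°E)

Write both endpoints as unit vectors p₁, p₂ with components (cos φ cos λ, cos φ sin λ, sin φ).
The central angle between the endpoints is δ = arccos(p₁·p₂) ≈ 2.595 rad (148.7°). The total great-circle distance is δ·R ≈ 2.595 × 3440 ≈ 8928 nmi, so the target fraction is f = 5000/8928 ≈ 0.560.
Interpolate at f ≈ 0.560 with slerp weights a = sin((1−f)δ)/sin δ ≈ 1.750, b = sin(fδ)/sin δ ≈ 1.912.
p = a·p₁ + b·p₂ ≈ (0.500, 0.240, -0.832); φ = arcsin(p_z) ≈ -56.32°, λ = atan2(p_y, p_x) ≈ 25.60°.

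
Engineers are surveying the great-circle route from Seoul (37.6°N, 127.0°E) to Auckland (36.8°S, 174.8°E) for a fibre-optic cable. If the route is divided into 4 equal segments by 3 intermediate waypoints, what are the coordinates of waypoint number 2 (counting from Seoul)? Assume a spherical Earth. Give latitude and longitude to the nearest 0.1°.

Write both endpoints as unit vectors p₁, p₂ with components (cos φ cos λ, cos φ sin λ, sin φ).
The central angle between the endpoints is δ = arccos(p₁·p₂) ≈ 1.510 rad (86.5°).
Interpolate at f = 2/4 with slerp weights a = sin((1−f)δ)/sin δ ≈ 0.687, b = sin(fδ)/sin δ ≈ 0.687.
p = a·p₁ + b·p₂ ≈ (-0.875, 0.484, 0.008); φ = arcsin(p_z) ≈ 0.44°, λ = atan2(p_y, p_x) ≈ 151.03°.

≈ 0.4°N, 151.0°E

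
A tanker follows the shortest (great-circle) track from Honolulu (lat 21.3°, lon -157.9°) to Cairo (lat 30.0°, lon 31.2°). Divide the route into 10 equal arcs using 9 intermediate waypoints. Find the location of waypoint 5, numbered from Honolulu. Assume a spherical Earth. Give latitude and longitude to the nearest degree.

Write both endpoints as unit vectors p₁, p₂ with components (cos φ cos λ, cos φ sin λ, sin φ).
The central angle between the endpoints is δ = arccos(p₁·p₂) ≈ 2.233 rad (128.0°).
Interpolate at f = 5/10 with slerp weights a = sin((1−f)δ)/sin δ ≈ 1.140, b = sin(fδ)/sin δ ≈ 1.140.
p = a·p₁ + b·p₂ ≈ (-0.140, 0.112, 0.984); φ = arcsin(p_z) ≈ 79.70°, λ = atan2(p_y, p_x) ≈ 141.31°.

≈ lat 80°, lon 141°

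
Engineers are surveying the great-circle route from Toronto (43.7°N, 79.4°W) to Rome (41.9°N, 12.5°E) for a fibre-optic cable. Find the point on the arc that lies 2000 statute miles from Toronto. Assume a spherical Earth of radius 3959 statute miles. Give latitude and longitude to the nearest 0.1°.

From cos δ = sin φ₁ sin φ₂ + cos φ₁ cos φ₂ cos Δλ, the central angle is δ ≈ 1.111 rad (63.7°). The total great-circle distance is δ·R ≈ 1.111 × 3959 ≈ 4399 mi, so the target fraction is f = 2000/4399 ≈ 0.455.
Interpolate at f ≈ 0.455 with slerp weights a = sin((1−f)δ)/sin δ ≈ 0.636, b = sin(fδ)/sin δ ≈ 0.540.
p = a·p₁ + b·p₂ ≈ (0.477, -0.365, 0.800); φ = arcsin(p_z) ≈ 53.10°, λ = atan2(p_y, p_x) ≈ -37.40°.

≈ 53.1°N, 37.4°W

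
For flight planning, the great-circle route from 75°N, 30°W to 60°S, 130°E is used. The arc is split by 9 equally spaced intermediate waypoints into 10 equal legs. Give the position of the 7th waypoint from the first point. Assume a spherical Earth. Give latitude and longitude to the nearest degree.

From cos δ = sin φ₁ sin φ₂ + cos φ₁ cos φ₂ cos Δλ, the central angle is δ ≈ 2.851 rad (163.4°).
Interpolate at f = 7/10 with slerp weights a = sin((1−f)δ)/sin δ ≈ 2.636, b = sin(fδ)/sin δ ≈ 3.181.
p = a·p₁ + b·p₂ ≈ (-0.432, 0.877, -0.209); φ = arcsin(p_z) ≈ -12.07°, λ = atan2(p_y, p_x) ≈ 116.20°.

≈ 12°S, 116°E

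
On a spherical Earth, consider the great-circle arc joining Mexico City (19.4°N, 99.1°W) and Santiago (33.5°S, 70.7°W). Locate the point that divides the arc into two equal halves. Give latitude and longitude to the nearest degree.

≈ (7°S, 86°W)

Write both endpoints as unit vectors p₁, p₂ with components (cos φ cos λ, cos φ sin λ, sin φ).
The central angle between the endpoints is δ = arccos(p₁·p₂) ≈ 1.037 rad (59.4°).
Interpolate at f = 1/2 with slerp weights a = sin((1−f)δ)/sin δ ≈ 0.576, b = sin(fδ)/sin δ ≈ 0.576.
p = a·p₁ + b·p₂ ≈ (0.073, -0.989, -0.127); φ = arcsin(p_z) ≈ -7.27°, λ = atan2(p_y, p_x) ≈ -85.79°.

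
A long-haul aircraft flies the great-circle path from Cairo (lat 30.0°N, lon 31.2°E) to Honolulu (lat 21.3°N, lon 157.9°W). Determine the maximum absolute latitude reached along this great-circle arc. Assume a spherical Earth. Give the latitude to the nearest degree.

The great circle lies in the plane with unit normal n̂ = (p₁ × p₂)/|p₁ × p₂|.
Here n̂_z ≈ +0.162; the vertex latitude is φ_max = arccos|n̂_z| ≈ 80.7°.
Check via Clairaut: cos φ_max = |cos φ₁| · sin C = cos(30.0°)·sin(10.8°) ≈ 0.162, again giving ≈ 80.7°.

≈ 81°N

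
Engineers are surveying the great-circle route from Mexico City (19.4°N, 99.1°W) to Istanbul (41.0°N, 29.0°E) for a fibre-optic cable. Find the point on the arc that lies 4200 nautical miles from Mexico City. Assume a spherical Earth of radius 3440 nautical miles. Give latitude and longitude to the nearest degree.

≈ 55°N, 17°W

The haversine formula gives a central angle δ ≈ 1.794 rad (102.8°) between the endpoints. The total great-circle distance is δ·R ≈ 1.794 × 3440 ≈ 6171 nmi, so the target fraction is f = 4200/6171 ≈ 0.681.
Interpolate at f ≈ 0.681 with slerp weights a = sin((1−f)δ)/sin δ ≈ 0.556, b = sin(fδ)/sin δ ≈ 0.963.
p = a·p₁ + b·p₂ ≈ (0.553, -0.165, 0.817); φ = arcsin(p_z) ≈ 54.75°, λ = atan2(p_y, p_x) ≈ -16.65°.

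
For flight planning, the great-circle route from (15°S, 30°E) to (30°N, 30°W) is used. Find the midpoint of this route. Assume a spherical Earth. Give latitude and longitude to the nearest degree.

Write both endpoints as unit vectors p₁, p₂ with components (cos φ cos λ, cos φ sin λ, sin φ).
The central angle between the endpoints is δ = arccos(p₁·p₂) ≈ 1.278 rad (73.2°).
Interpolate at f = 1/2 with slerp weights a = sin((1−f)δ)/sin δ ≈ 0.623, b = sin(fδ)/sin δ ≈ 0.623.
p = a·p₁ + b·p₂ ≈ (0.988, 0.031, 0.150); φ = arcsin(p_z) ≈ 8.64°, λ = atan2(p_y, p_x) ≈ 1.80°.

≈ (9°N, 2°E)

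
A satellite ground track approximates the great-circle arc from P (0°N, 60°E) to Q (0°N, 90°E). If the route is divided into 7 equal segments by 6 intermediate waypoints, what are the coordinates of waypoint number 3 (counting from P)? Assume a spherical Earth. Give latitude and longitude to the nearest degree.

≈ (0°N, 73°E)

Convert each endpoint to a unit vector on the sphere (x = cos φ cos λ, y = cos φ sin λ, z = sin φ).
The central angle between the endpoints is δ = arccos(p₁·p₂) ≈ 0.524 rad (30.0°).
Interpolate at f = 3/7 with slerp weights a = sin((1−f)δ)/sin δ ≈ 0.590, b = sin(fδ)/sin δ ≈ 0.445.
p = a·p₁ + b·p₂ ≈ (0.295, 0.956, 0.000); φ = arcsin(p_z) ≈ 0.00°, λ = atan2(p_y, p_x) ≈ 72.86°.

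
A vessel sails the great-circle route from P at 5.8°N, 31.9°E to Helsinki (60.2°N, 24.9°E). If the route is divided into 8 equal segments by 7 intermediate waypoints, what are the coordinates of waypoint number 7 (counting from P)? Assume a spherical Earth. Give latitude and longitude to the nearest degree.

The haversine formula gives a central angle δ ≈ 0.954 rad (54.7°) between the endpoints.
Interpolate at f = 7/8 with slerp weights a = sin((1−f)δ)/sin δ ≈ 0.146, b = sin(fδ)/sin δ ≈ 0.909.
p = a·p₁ + b·p₂ ≈ (0.533, 0.267, 0.803); φ = arcsin(p_z) ≈ 53.43°, λ = atan2(p_y, p_x) ≈ 26.60°.

≈ 53°N, 27°E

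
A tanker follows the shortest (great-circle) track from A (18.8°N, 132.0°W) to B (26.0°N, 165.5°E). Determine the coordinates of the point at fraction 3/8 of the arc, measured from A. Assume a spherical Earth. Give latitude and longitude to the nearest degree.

≈ (25°N, 154°W)

Write both endpoints as unit vectors p₁, p₂ with components (cos φ cos λ, cos φ sin λ, sin φ).
The central angle between the endpoints is δ = arccos(p₁·p₂) ≈ 1.007 rad (57.7°).
Interpolate at f = 3/8 with slerp weights a = sin((1−f)δ)/sin δ ≈ 0.696, b = sin(fδ)/sin δ ≈ 0.436.
p = a·p₁ + b·p₂ ≈ (-0.821, -0.392, 0.416); φ = arcsin(p_z) ≈ 24.56°, λ = atan2(p_y, p_x) ≈ -154.48°.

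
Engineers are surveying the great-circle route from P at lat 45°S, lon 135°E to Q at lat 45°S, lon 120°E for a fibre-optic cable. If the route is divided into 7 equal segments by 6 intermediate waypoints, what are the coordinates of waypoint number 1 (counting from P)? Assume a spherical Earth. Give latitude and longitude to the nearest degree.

The haversine formula gives a central angle δ ≈ 0.185 rad (10.6°) between the endpoints.
Interpolate at f = 1/7 with slerp weights a = sin((1−f)δ)/sin δ ≈ 0.858, b = sin(fδ)/sin δ ≈ 0.144.
p = a·p₁ + b·p₂ ≈ (-0.480, 0.517, -0.709); φ = arcsin(p_z) ≈ -45.12°, λ = atan2(p_y, p_x) ≈ 132.86°.

≈ lat 45°S, lon 133°E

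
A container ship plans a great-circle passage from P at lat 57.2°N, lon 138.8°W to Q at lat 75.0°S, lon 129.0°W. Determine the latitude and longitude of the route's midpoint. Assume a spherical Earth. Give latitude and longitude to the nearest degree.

≈ lat 9°S, lon 136°W

Convert each endpoint to a unit vector on the sphere (x = cos φ cos λ, y = cos φ sin λ, z = sin φ).
The central angle between the endpoints is δ = arccos(p₁·p₂) ≈ 2.310 rad (132.4°).
Interpolate at f = 1/2 with slerp weights a = sin((1−f)δ)/sin δ ≈ 1.238, b = sin(fδ)/sin δ ≈ 1.238.
p = a·p₁ + b·p₂ ≈ (-0.706, -0.691, -0.155); φ = arcsin(p_z) ≈ -8.93°, λ = atan2(p_y, p_x) ≈ -135.64°.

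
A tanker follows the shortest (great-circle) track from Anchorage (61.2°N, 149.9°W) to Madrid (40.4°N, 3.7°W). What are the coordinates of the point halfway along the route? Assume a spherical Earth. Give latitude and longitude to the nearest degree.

≈ 74°N, 40°W

From cos δ = sin φ₁ sin φ₂ + cos φ₁ cos φ₂ cos Δλ, the central angle is δ ≈ 1.305 rad (74.7°).
Interpolate at f = 1/2 with slerp weights a = sin((1−f)δ)/sin δ ≈ 0.629, b = sin(fδ)/sin δ ≈ 0.629.
p = a·p₁ + b·p₂ ≈ (0.216, -0.183, 0.959); φ = arcsin(p_z) ≈ 73.56°, λ = atan2(p_y, p_x) ≈ -40.27°.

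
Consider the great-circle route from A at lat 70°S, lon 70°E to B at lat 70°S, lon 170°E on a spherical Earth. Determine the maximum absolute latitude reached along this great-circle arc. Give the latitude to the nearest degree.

The great circle lies in the plane with unit normal n̂ = (p₁ × p₂)/|p₁ × p₂|.
Here n̂_z ≈ +0.228; the vertex latitude is φ_max = arccos|n̂_z| ≈ 76.8°.

≈ 77°S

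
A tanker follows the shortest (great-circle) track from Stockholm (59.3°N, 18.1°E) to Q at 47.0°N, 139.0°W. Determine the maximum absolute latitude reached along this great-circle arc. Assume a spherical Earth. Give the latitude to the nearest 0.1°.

The great circle lies in the plane with unit normal n̂ = (p₁ × p₂)/|p₁ × p₂|.
Here n̂_z ≈ -0.142; the vertex latitude is φ_max = arccos|n̂_z| ≈ 81.8°.
Check via Clairaut: cos φ_max = |cos φ₁| · sin C = cos(59.3°)·sin(16.2°) ≈ 0.142, again giving ≈ 81.8°.

≈ 81.8°N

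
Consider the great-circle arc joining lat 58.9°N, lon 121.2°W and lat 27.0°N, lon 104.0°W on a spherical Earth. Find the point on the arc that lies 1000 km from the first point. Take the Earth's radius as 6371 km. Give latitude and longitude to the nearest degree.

≈ lat 51°N, lon 115°W

Write both endpoints as unit vectors p₁, p₂ with components (cos φ cos λ, cos φ sin λ, sin φ).
The central angle between the endpoints is δ = arccos(p₁·p₂) ≈ 0.595 rad (34.1°). The total great-circle distance is δ·R ≈ 0.595 × 6371 ≈ 3788 km, so the target fraction is f = 1000/3788 ≈ 0.264.
Interpolate at f ≈ 0.264 with slerp weights a = sin((1−f)δ)/sin δ ≈ 0.757, b = sin(fδ)/sin δ ≈ 0.279.
p = a·p₁ + b·p₂ ≈ (-0.263, -0.576, 0.774); φ = arcsin(p_z) ≈ 50.76°, λ = atan2(p_y, p_x) ≈ -114.53°.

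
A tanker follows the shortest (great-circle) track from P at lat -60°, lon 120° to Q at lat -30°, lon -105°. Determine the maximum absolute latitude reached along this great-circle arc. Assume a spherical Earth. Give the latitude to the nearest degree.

The great circle lies in the plane with unit normal n̂ = (p₁ × p₂)/|p₁ × p₂|.
Here n̂_z ≈ +0.309; the vertex latitude is φ_max = arccos|n̂_z| ≈ 72.0°.
Check via Clairaut: cos φ_max = |cos φ₁| · sin C = cos(60.0°)·sin(141.9°) ≈ 0.309, again giving ≈ 72.0°.

≈ -72°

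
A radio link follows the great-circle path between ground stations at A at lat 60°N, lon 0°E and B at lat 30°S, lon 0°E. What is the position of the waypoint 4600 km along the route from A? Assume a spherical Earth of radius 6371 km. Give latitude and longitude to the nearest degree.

≈ lat 19°N, lon 0°E

Convert each endpoint to a unit vector on the sphere (x = cos φ cos λ, y = cos φ sin λ, z = sin φ).
The central angle between the endpoints is δ = arccos(p₁·p₂) ≈ 1.571 rad (90.0°). The total great-circle distance is δ·R ≈ 1.571 × 6371 ≈ 10008 km, so the target fraction is f = 4600/10008 ≈ 0.460.
Interpolate at f ≈ 0.460 with slerp weights a = sin((1−f)δ)/sin δ ≈ 0.750, b = sin(fδ)/sin δ ≈ 0.661.
p = a·p₁ + b·p₂ ≈ (0.948, 0.000, 0.319); φ = arcsin(p_z) ≈ 18.63°, λ = atan2(p_y, p_x) ≈ 0.00°.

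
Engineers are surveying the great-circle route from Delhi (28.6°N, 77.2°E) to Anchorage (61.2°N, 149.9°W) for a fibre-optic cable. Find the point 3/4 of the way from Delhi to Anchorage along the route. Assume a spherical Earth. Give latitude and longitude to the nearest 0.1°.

≈ 71.7°N, 163.5°E

Write both endpoints as unit vectors p₁, p₂ with components (cos φ cos λ, cos φ sin λ, sin φ).
The central angle between the endpoints is δ = arccos(p₁·p₂) ≈ 1.439 rad (82.4°).
Interpolate at f = 3/4 with slerp weights a = sin((1−f)δ)/sin δ ≈ 0.355, b = sin(fδ)/sin δ ≈ 0.889.
p = a·p₁ + b·p₂ ≈ (-0.302, 0.089, 0.949); φ = arcsin(p_z) ≈ 71.67°, λ = atan2(p_y, p_x) ≈ 163.53°.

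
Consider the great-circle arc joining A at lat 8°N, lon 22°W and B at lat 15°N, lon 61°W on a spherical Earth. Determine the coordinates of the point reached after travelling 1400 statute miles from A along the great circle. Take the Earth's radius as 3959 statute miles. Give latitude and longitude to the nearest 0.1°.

The haversine formula gives a central angle δ ≈ 0.677 rad (38.8°) between the endpoints. The total great-circle distance is δ·R ≈ 0.677 × 3959 ≈ 2681 mi, so the target fraction is f = 1400/2681 ≈ 0.522.
Interpolate at f ≈ 0.522 with slerp weights a = sin((1−f)δ)/sin δ ≈ 0.507, b = sin(fδ)/sin δ ≈ 0.553.
p = a·p₁ + b·p₂ ≈ (0.725, -0.655, 0.214); φ = arcsin(p_z) ≈ 12.34°, λ = atan2(p_y, p_x) ≈ -42.12°.

≈ lat 12.3°N, lon 42.1°W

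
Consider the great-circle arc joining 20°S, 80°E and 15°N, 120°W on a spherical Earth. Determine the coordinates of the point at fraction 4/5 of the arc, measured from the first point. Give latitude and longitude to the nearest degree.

The haversine formula gives a central angle δ ≈ 2.798 rad (160.3°) between the endpoints.
Interpolate at f = 4/5 with slerp weights a = sin((1−f)δ)/sin δ ≈ 1.574, b = sin(fδ)/sin δ ≈ 2.330.
p = a·p₁ + b·p₂ ≈ (-0.868, -0.492, 0.064); φ = arcsin(p_z) ≈ 3.70°, λ = atan2(p_y, p_x) ≈ -150.47°.

≈ 4°N, 150°W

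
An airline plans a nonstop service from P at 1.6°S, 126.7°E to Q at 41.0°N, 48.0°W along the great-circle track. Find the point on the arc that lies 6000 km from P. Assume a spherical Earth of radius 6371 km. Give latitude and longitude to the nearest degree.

≈ 52°N, 118°E

Convert each endpoint to a unit vector on the sphere (x = cos φ cos λ, y = cos φ sin λ, z = sin φ).
The central angle between the endpoints is δ = arccos(p₁·p₂) ≈ 2.449 rad (140.3°). The total great-circle distance is δ·R ≈ 2.449 × 6371 ≈ 15602 km, so the target fraction is f = 6000/15602 ≈ 0.385.
Interpolate at f ≈ 0.385 with slerp weights a = sin((1−f)δ)/sin δ ≈ 1.563, b = sin(fδ)/sin δ ≈ 1.266.
p = a·p₁ + b·p₂ ≈ (-0.294, 0.542, 0.787); φ = arcsin(p_z) ≈ 51.91°, λ = atan2(p_y, p_x) ≈ 118.47°.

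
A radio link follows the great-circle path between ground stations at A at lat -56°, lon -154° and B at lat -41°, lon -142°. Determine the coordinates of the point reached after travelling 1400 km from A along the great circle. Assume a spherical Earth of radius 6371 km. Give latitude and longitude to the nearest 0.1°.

The haversine formula gives a central angle δ ≈ 0.295 rad (16.9°) between the endpoints. The total great-circle distance is δ·R ≈ 0.295 × 6371 ≈ 1882 km, so the target fraction is f = 1400/1882 ≈ 0.744.
Interpolate at f ≈ 0.744 with slerp weights a = sin((1−f)δ)/sin δ ≈ 0.259, b = sin(fδ)/sin δ ≈ 0.749.
p = a·p₁ + b·p₂ ≈ (-0.576, -0.412, -0.706); φ = arcsin(p_z) ≈ -44.95°, λ = atan2(p_y, p_x) ≈ -144.44°.

≈ lat -44.9°, lon -144.4°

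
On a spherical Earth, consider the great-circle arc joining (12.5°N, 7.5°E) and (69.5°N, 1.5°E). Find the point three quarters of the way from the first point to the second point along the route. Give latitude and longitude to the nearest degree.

Convert each endpoint to a unit vector on the sphere (x = cos φ cos λ, y = cos φ sin λ, z = sin φ).
The central angle between the endpoints is δ = arccos(p₁·p₂) ≈ 0.997 rad (57.1°).
Interpolate at f = 3/4 with slerp weights a = sin((1−f)δ)/sin δ ≈ 0.294, b = sin(fδ)/sin δ ≈ 0.810.
p = a·p₁ + b·p₂ ≈ (0.568, 0.045, 0.822); φ = arcsin(p_z) ≈ 55.28°, λ = atan2(p_y, p_x) ≈ 4.52°.

≈ (55°N, 5°E)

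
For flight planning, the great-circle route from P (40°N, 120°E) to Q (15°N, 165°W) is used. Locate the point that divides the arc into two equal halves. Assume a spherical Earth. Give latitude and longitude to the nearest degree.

Convert each endpoint to a unit vector on the sphere (x = cos φ cos λ, y = cos φ sin λ, z = sin φ).
The central angle between the endpoints is δ = arccos(p₁·p₂) ≈ 1.205 rad (69.0°).
Interpolate at f = 1/2 with slerp weights a = sin((1−f)δ)/sin δ ≈ 0.607, b = sin(fδ)/sin δ ≈ 0.607.
p = a·p₁ + b·p₂ ≈ (-0.799, 0.251, 0.547); φ = arcsin(p_z) ≈ 33.17°, λ = atan2(p_y, p_x) ≈ 162.56°.

≈ (33°N, 163°E)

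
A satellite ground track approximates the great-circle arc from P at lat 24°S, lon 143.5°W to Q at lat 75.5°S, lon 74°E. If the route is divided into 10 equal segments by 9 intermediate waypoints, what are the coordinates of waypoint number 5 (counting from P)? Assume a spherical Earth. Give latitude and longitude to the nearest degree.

≈ lat 62°S, lon 156°W

The haversine formula gives a central angle δ ≈ 1.357 rad (77.7°) between the endpoints.
Interpolate at f = 5/10 with slerp weights a = sin((1−f)δ)/sin δ ≈ 0.642, b = sin(fδ)/sin δ ≈ 0.642.
p = a·p₁ + b·p₂ ≈ (-0.427, -0.194, -0.883); φ = arcsin(p_z) ≈ -62.00°, λ = atan2(p_y, p_x) ≈ -155.54°.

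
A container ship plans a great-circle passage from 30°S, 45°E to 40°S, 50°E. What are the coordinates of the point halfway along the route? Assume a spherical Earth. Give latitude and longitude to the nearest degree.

≈ 35°S, 47°E

Convert each endpoint to a unit vector on the sphere (x = cos φ cos λ, y = cos φ sin λ, z = sin φ).
The central angle between the endpoints is δ = arccos(p₁·p₂) ≈ 0.189 rad (10.8°).
Interpolate at f = 1/2 with slerp weights a = sin((1−f)δ)/sin δ ≈ 0.502, b = sin(fδ)/sin δ ≈ 0.502.
p = a·p₁ + b·p₂ ≈ (0.555, 0.602, -0.574); φ = arcsin(p_z) ≈ -35.03°, λ = atan2(p_y, p_x) ≈ 47.35°.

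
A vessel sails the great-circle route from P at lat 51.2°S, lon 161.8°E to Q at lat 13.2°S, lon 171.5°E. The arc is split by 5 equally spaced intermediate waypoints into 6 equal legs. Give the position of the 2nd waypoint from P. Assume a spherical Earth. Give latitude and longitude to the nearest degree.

≈ lat 39°S, lon 166°E

The haversine formula gives a central angle δ ≈ 0.677 rad (38.8°) between the endpoints.
Interpolate at f = 2/6 with slerp weights a = sin((1−f)δ)/sin δ ≈ 0.696, b = sin(fδ)/sin δ ≈ 0.357.
p = a·p₁ + b·p₂ ≈ (-0.758, 0.188, -0.624); φ = arcsin(p_z) ≈ -38.62°, λ = atan2(p_y, p_x) ≈ 166.10°.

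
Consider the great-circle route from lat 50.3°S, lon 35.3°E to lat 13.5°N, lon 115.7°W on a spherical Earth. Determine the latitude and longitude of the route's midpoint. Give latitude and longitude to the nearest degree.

Write both endpoints as unit vectors p₁, p₂ with components (cos φ cos λ, cos φ sin λ, sin φ).
The central angle between the endpoints is δ = arccos(p₁·p₂) ≈ 2.379 rad (136.3°).
Interpolate at f = 1/2 with slerp weights a = sin((1−f)δ)/sin δ ≈ 1.343, b = sin(fδ)/sin δ ≈ 1.343.
p = a·p₁ + b·p₂ ≈ (0.134, -0.681, -0.720); φ = arcsin(p_z) ≈ -46.04°, λ = atan2(p_y, p_x) ≈ -78.88°.

≈ lat 46°S, lon 79°W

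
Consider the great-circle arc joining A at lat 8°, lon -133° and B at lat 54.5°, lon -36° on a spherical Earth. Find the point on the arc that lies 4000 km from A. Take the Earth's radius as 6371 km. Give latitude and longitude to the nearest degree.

Write both endpoints as unit vectors p₁, p₂ with components (cos φ cos λ, cos φ sin λ, sin φ).
The central angle between the endpoints is δ = arccos(p₁·p₂) ≈ 1.528 rad (87.5°). The total great-circle distance is δ·R ≈ 1.528 × 6371 ≈ 9732 km, so the target fraction is f = 4000/9732 ≈ 0.411.
Interpolate at f ≈ 0.411 with slerp weights a = sin((1−f)δ)/sin δ ≈ 0.784, b = sin(fδ)/sin δ ≈ 0.588.
p = a·p₁ + b·p₂ ≈ (-0.253, -0.768, 0.588); φ = arcsin(p_z) ≈ 36.00°, λ = atan2(p_y, p_x) ≈ -108.24°.

≈ lat 36°, lon -108°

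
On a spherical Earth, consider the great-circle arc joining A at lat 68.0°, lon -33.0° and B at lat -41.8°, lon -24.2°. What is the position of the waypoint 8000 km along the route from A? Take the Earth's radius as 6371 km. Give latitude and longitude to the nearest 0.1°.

≈ lat -3.8°, lon -26.4°

The haversine formula gives a central angle δ ≈ 1.920 rad (110.0°) between the endpoints. The total great-circle distance is δ·R ≈ 1.920 × 6371 ≈ 12231 km, so the target fraction is f = 8000/12231 ≈ 0.654.
Interpolate at f ≈ 0.654 with slerp weights a = sin((1−f)δ)/sin δ ≈ 0.656, b = sin(fδ)/sin δ ≈ 1.012.
p = a·p₁ + b·p₂ ≈ (0.894, -0.443, -0.066); φ = arcsin(p_z) ≈ -3.79°, λ = atan2(p_y, p_x) ≈ -26.36°.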